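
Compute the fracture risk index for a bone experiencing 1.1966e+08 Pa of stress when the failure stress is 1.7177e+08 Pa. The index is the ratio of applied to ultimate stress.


FRI = applied / ultimate
FRI = 1.1966e+08 / 1.7177e+08
FRI = 0.6966


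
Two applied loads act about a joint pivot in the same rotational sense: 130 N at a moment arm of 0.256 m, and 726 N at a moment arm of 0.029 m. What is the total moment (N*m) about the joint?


M = F1 * d1 + F2 * d2
M = 130 * 0.256 + 726 * 0.029
M = 33.2800 + 21.0540
M = 54.3340


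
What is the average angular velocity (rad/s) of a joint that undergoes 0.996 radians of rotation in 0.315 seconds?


omega = delta_theta / delta_t
omega = 0.996 / 0.315
omega = 3.1619


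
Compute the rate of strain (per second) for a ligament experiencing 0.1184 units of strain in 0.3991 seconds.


strain_rate = delta_strain / delta_t
strain_rate = 0.1184 / 0.3991
strain_rate = 0.2967


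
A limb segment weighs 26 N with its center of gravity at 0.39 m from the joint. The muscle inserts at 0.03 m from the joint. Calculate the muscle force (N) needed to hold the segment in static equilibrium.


F_muscle = W * d_load / d_muscle
F_muscle = 26 * 0.39 / 0.03
Numerator = 10.1400
F_muscle = 338.0000


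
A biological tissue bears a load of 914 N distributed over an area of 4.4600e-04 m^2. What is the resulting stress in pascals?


stress = F / A
stress = 914 / 4.4600e-04
stress = 2.0493e+06


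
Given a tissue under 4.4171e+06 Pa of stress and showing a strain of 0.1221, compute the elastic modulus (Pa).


E = stress / strain
E = 4.4171e+06 / 0.1221
E = 3.6176e+07


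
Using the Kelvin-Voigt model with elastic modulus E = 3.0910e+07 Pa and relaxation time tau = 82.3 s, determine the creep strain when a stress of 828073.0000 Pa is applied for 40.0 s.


epsilon(t) = (sigma/E) * (1 - exp(-t/tau))
sigma/E = 828073.0000 / 3.0910e+07 = 0.0268
exp(-t/tau) = exp(-40.0 / 82.3) = 0.6151
epsilon = 0.0268 * (1 - 0.6151)
epsilon = 0.0103


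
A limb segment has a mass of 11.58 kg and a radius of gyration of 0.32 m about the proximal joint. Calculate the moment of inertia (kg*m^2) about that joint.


I = m * k^2
I = 11.58 * 0.32^2
k^2 = 0.1024
I = 1.1858


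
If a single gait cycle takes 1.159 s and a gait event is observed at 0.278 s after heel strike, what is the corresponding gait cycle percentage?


pct = (event_time / cycle_time) * 100
pct = (0.278 / 1.159) * 100
ratio = 0.2399
pct = 23.9862


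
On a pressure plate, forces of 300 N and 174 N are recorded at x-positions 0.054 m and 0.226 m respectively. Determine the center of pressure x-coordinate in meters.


COP_x = (F1*x1 + F2*x2) / (F1 + F2)
COP_x = (300*0.054 + 174*0.226) / (300 + 174)
Numerator = 55.5240
Denominator = 474
COP_x = 0.1171


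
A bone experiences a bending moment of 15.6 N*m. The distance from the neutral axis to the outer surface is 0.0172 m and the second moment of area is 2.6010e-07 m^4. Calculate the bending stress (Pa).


sigma = M * c / I
sigma = 15.6 * 0.0172 / 2.6010e-07
M * c = 0.2683
sigma = 1.0316e+06


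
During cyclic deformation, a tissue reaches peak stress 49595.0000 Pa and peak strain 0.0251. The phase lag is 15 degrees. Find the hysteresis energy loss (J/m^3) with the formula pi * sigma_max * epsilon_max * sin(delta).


E_loss = pi * sigma_max * epsilon_max * sin(delta)
delta = 15 deg = 0.2618 rad
sin(delta) = 0.2588
E_loss = pi * 49595.0000 * 0.0251 * 0.2588
E_loss = 1012.1799


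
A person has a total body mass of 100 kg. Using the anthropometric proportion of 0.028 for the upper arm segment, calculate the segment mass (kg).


m_segment = body_mass * fraction
m_segment = 100 * 0.028
m_segment = 2.8000


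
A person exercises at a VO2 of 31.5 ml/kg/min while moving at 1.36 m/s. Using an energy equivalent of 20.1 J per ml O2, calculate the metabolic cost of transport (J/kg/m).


Power per kg = VO2 * 20.1 / 60
Power per kg = 31.5 * 20.1 / 60 = 10.5525 W/kg
Cost = power_per_kg / speed
Cost = 10.5525 / 1.36
Cost = 7.7592


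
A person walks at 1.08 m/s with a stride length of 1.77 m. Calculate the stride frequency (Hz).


f = v / stride_length
f = 1.08 / 1.77
f = 0.6102


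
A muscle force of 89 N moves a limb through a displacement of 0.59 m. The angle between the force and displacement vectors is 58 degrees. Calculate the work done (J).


W = F * d * cos(theta)
theta = 58 deg = 1.0123 rad
cos(theta) = 0.5299
W = 89 * 0.59 * 0.5299
W = 27.8261


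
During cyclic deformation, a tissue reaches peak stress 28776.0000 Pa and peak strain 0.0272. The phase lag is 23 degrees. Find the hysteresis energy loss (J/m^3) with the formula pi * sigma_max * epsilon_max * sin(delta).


E_loss = pi * sigma_max * epsilon_max * sin(delta)
delta = 23 deg = 0.4014 rad
sin(delta) = 0.3907
E_loss = pi * 28776.0000 * 0.0272 * 0.3907
E_loss = 960.7872


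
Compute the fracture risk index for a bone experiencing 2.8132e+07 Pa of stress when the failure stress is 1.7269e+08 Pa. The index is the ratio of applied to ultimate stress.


FRI = applied / ultimate
FRI = 2.8132e+07 / 1.7269e+08
FRI = 0.1629


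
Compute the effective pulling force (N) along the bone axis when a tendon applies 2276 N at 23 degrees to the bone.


F_eff = F_tendon * cos(theta)
theta = 23 deg = 0.4014 rad
cos(theta) = 0.9205
F_eff = 2276 * 0.9205
F_eff = 2095.0690


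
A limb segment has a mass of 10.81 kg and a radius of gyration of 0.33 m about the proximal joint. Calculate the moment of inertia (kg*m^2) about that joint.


I = m * k^2
I = 10.81 * 0.33^2
k^2 = 0.1089
I = 1.1772


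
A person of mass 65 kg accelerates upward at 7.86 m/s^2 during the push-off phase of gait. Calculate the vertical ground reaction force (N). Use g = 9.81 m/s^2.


GRF = m * (g + a)
GRF = 65 * (9.81 + 7.86)
GRF = 65 * 17.6700
GRF = 1148.5500


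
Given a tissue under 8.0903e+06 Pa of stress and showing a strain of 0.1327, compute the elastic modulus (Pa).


E = stress / strain
E = 8.0903e+06 / 0.1327
E = 6.0967e+07


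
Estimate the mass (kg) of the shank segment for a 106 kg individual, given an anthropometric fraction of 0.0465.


m_segment = body_mass * fraction
m_segment = 106 * 0.0465
m_segment = 4.9290


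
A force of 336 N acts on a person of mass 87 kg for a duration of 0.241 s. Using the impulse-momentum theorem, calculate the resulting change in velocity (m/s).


J = F * dt = 336 * 0.241 = 80.9760 N*s
delta_v = J / m
delta_v = 80.9760 / 87
delta_v = 0.9308


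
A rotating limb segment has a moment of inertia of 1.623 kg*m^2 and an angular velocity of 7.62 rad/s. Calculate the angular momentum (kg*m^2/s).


L = I * omega
L = 1.623 * 7.62
L = 12.3673


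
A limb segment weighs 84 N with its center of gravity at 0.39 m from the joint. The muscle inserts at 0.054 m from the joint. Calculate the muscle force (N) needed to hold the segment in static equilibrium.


F_muscle = W * d_load / d_muscle
F_muscle = 84 * 0.39 / 0.054
Numerator = 32.7600
F_muscle = 606.6667


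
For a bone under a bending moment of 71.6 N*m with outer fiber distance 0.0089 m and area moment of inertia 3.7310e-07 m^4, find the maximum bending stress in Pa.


sigma = M * c / I
sigma = 71.6 * 0.0089 / 3.7310e-07
M * c = 0.6372
sigma = 1.7080e+06


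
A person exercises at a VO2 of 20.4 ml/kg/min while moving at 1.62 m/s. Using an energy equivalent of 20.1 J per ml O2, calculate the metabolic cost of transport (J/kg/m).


Power per kg = VO2 * 20.1 / 60
Power per kg = 20.4 * 20.1 / 60 = 6.8340 W/kg
Cost = power_per_kg / speed
Cost = 6.8340 / 1.62
Cost = 4.2185


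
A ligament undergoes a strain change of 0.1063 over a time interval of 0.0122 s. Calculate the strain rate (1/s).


strain_rate = delta_strain / delta_t
strain_rate = 0.1063 / 0.0122
strain_rate = 8.7131


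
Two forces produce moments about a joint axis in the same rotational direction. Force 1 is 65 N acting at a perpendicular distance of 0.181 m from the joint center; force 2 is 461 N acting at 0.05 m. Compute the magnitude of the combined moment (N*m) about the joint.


M = F1 * d1 + F2 * d2
M = 65 * 0.181 + 461 * 0.05
M = 11.7650 + 23.0500
M = 34.8150


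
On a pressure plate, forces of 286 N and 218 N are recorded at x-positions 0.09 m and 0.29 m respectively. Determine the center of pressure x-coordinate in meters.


COP_x = (F1*x1 + F2*x2) / (F1 + F2)
COP_x = (286*0.09 + 218*0.29) / (286 + 218)
Numerator = 88.9600
Denominator = 504
COP_x = 0.1765


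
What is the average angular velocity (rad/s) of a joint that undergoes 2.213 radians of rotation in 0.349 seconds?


omega = delta_theta / delta_t
omega = 2.213 / 0.349
omega = 6.3410


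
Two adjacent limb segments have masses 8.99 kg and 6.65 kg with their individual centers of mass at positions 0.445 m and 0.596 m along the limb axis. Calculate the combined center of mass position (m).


COM = (m1*x1 + m2*x2) / (m1 + m2)
COM = (8.99*0.445 + 6.65*0.596) / (8.99 + 6.65)
Numerator = 7.9640
Denominator = 15.6400
COM = 0.5092


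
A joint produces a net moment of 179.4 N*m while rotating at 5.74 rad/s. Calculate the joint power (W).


P = M * omega
P = 179.4 * 5.74
P = 1029.7560


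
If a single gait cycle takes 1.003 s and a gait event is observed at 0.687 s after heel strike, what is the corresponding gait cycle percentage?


pct = (event_time / cycle_time) * 100
pct = (0.687 / 1.003) * 100
ratio = 0.6849
pct = 68.4945


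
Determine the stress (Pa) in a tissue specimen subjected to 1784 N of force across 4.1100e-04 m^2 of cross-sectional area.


stress = F / A
stress = 1784 / 4.1100e-04
stress = 4.3406e+06


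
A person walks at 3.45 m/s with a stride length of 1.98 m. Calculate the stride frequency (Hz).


f = v / stride_length
f = 3.45 / 1.98
f = 1.7424


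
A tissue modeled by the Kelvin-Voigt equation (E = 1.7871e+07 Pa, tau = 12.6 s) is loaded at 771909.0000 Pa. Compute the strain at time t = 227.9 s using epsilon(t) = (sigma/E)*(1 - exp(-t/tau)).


epsilon(t) = (sigma/E) * (1 - exp(-t/tau))
sigma/E = 771909.0000 / 1.7871e+07 = 0.0432
exp(-t/tau) = exp(-227.9 / 12.6) = 1.3957e-08
epsilon = 0.0432 * (1 - 1.3957e-08)
epsilon = 0.0432


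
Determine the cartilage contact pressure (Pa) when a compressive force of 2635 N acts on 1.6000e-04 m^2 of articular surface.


P = F / A
P = 2635 / 1.6000e-04
P = 1.6469e+07


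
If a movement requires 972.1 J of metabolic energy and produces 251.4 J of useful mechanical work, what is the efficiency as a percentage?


eta = (W_mech / E_meta) * 100
eta = (251.4 / 972.1) * 100
ratio = 0.2586
eta = 25.8615


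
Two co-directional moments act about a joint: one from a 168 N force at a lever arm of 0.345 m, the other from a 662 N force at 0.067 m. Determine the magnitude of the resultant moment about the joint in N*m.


M = F1 * d1 + F2 * d2
M = 168 * 0.345 + 662 * 0.067
M = 57.9600 + 44.3540
M = 102.3140


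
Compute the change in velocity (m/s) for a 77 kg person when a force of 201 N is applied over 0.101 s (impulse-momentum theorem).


J = F * dt = 201 * 0.101 = 20.3010 N*s
delta_v = J / m
delta_v = 20.3010 / 77
delta_v = 0.2636


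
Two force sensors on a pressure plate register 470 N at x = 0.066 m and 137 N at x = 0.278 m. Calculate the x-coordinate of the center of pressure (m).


COP_x = (F1*x1 + F2*x2) / (F1 + F2)
COP_x = (470*0.066 + 137*0.278) / (470 + 137)
Numerator = 69.1060
Denominator = 607
COP_x = 0.1138


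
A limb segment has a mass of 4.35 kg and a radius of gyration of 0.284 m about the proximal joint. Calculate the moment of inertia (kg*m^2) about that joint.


I = m * k^2
I = 4.35 * 0.284^2
k^2 = 0.0807
I = 0.3509


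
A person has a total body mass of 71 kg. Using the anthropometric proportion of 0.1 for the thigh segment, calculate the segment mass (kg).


m_segment = body_mass * fraction
m_segment = 71 * 0.1
m_segment = 7.1000


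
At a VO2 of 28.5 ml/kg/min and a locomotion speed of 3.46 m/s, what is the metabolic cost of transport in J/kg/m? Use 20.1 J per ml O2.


Power per kg = VO2 * 20.1 / 60
Power per kg = 28.5 * 20.1 / 60 = 9.5475 W/kg
Cost = power_per_kg / speed
Cost = 9.5475 / 3.46
Cost = 2.7594


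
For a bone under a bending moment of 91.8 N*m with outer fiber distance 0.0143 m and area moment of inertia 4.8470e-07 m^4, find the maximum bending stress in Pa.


sigma = M * c / I
sigma = 91.8 * 0.0143 / 4.8470e-07
M * c = 1.3127
sigma = 2.7084e+06


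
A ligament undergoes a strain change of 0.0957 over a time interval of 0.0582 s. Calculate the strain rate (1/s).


strain_rate = delta_strain / delta_t
strain_rate = 0.0957 / 0.0582
strain_rate = 1.6443


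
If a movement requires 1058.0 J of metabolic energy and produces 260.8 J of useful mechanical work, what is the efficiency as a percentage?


eta = (W_mech / E_meta) * 100
eta = (260.8 / 1058.0) * 100
ratio = 0.2465
eta = 24.6503


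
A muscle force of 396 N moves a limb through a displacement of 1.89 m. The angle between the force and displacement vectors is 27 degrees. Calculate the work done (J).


W = F * d * cos(theta)
theta = 27 deg = 0.4712 rad
cos(theta) = 0.8910
W = 396 * 1.89 * 0.8910
W = 666.8649


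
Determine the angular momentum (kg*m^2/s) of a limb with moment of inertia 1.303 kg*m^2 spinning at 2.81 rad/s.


L = I * omega
L = 1.303 * 2.81
L = 3.6614


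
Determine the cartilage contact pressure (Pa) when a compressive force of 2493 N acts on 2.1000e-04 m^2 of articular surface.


P = F / A
P = 2493 / 2.1000e-04
P = 1.1871e+07


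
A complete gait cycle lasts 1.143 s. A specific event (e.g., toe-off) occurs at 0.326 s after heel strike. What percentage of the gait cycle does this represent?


pct = (event_time / cycle_time) * 100
pct = (0.326 / 1.143) * 100
ratio = 0.2852
pct = 28.5214


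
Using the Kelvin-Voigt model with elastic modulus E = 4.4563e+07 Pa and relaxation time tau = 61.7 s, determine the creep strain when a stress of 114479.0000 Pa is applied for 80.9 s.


epsilon(t) = (sigma/E) * (1 - exp(-t/tau))
sigma/E = 114479.0000 / 4.4563e+07 = 0.0026
exp(-t/tau) = exp(-80.9 / 61.7) = 0.2695
epsilon = 0.0026 * (1 - 0.2695)
epsilon = 0.0019


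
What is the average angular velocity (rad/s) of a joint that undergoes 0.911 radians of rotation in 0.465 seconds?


omega = delta_theta / delta_t
omega = 0.911 / 0.465
omega = 1.9591


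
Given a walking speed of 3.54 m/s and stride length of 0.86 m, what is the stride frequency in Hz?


f = v / stride_length
f = 3.54 / 0.86
f = 4.1163


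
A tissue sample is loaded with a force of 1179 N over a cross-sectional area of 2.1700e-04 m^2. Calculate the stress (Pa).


stress = F / A
stress = 1179 / 2.1700e-04
stress = 5.4332e+06


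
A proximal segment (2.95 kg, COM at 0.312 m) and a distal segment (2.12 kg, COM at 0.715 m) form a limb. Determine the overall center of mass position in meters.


COM = (m1*x1 + m2*x2) / (m1 + m2)
COM = (2.95*0.312 + 2.12*0.715) / (2.95 + 2.12)
Numerator = 2.4362
Denominator = 5.0700
COM = 0.4805


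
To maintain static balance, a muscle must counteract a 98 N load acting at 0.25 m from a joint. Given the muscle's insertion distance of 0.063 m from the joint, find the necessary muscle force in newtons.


F_muscle = W * d_load / d_muscle
F_muscle = 98 * 0.25 / 0.063
Numerator = 24.5000
F_muscle = 388.8889


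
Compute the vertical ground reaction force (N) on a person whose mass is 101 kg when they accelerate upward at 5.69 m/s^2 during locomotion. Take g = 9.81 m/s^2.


GRF = m * (g + a)
GRF = 101 * (9.81 + 5.69)
GRF = 101 * 15.5000
GRF = 1565.5000


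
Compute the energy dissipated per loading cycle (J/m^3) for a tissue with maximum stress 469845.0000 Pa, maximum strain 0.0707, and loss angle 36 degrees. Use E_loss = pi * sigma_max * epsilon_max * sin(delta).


E_loss = pi * sigma_max * epsilon_max * sin(delta)
delta = 36 deg = 0.6283 rad
sin(delta) = 0.5878
E_loss = pi * 469845.0000 * 0.0707 * 0.5878
E_loss = 61339.8319


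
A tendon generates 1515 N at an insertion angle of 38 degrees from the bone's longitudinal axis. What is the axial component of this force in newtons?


F_eff = F_tendon * cos(theta)
theta = 38 deg = 0.6632 rad
cos(theta) = 0.7880
F_eff = 1515 * 0.7880
F_eff = 1193.8363


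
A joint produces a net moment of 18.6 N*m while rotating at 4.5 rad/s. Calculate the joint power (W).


P = M * omega
P = 18.6 * 4.5
P = 83.7000


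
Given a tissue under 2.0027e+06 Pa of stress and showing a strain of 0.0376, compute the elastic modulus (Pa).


E = stress / strain
E = 2.0027e+06 / 0.0376
E = 5.3263e+07


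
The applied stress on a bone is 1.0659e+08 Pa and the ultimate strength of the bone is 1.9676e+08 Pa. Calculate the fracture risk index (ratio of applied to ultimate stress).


FRI = applied / ultimate
FRI = 1.0659e+08 / 1.9676e+08
FRI = 0.5417


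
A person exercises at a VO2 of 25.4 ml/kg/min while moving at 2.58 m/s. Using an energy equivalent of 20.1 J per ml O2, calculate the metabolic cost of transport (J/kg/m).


Power per kg = VO2 * 20.1 / 60
Power per kg = 25.4 * 20.1 / 60 = 8.5090 W/kg
Cost = power_per_kg / speed
Cost = 8.5090 / 2.58
Cost = 3.2981


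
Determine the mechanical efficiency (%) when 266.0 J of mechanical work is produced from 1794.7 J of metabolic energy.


eta = (W_mech / E_meta) * 100
eta = (266.0 / 1794.7) * 100
ratio = 0.1482
eta = 14.8214


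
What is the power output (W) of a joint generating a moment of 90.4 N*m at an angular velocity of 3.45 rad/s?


P = M * omega
P = 90.4 * 3.45
P = 311.8800


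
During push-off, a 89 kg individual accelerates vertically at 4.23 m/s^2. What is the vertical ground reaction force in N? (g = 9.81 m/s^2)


GRF = m * (g + a)
GRF = 89 * (9.81 + 4.23)
GRF = 89 * 14.0400
GRF = 1249.5600


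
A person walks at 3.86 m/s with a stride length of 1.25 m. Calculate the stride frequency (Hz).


f = v / stride_length
f = 3.86 / 1.25
f = 3.0880


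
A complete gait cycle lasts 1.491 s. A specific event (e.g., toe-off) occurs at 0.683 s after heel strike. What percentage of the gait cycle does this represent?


pct = (event_time / cycle_time) * 100
pct = (0.683 / 1.491) * 100
ratio = 0.4581
pct = 45.8082


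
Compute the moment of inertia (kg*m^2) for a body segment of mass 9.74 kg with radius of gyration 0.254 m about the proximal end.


I = m * k^2
I = 9.74 * 0.254^2
k^2 = 0.0645
I = 0.6284


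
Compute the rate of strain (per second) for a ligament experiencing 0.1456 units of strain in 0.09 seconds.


strain_rate = delta_strain / delta_t
strain_rate = 0.1456 / 0.09
strain_rate = 1.6178


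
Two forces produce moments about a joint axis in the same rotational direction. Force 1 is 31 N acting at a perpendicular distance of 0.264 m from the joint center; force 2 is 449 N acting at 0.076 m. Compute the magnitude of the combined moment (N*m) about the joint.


M = F1 * d1 + F2 * d2
M = 31 * 0.264 + 449 * 0.076
M = 8.1840 + 34.1240
M = 42.3080


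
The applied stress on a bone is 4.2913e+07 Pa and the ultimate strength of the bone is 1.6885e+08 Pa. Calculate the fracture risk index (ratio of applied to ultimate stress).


FRI = applied / ultimate
FRI = 4.2913e+07 / 1.6885e+08
FRI = 0.2541


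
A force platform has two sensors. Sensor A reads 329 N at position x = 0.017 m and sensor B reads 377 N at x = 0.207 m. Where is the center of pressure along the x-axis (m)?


COP_x = (F1*x1 + F2*x2) / (F1 + F2)
COP_x = (329*0.017 + 377*0.207) / (329 + 377)
Numerator = 83.6320
Denominator = 706
COP_x = 0.1185


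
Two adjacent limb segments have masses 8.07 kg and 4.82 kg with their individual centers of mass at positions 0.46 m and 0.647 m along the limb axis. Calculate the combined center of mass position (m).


COM = (m1*x1 + m2*x2) / (m1 + m2)
COM = (8.07*0.46 + 4.82*0.647) / (8.07 + 4.82)
Numerator = 6.8307
Denominator = 12.8900
COM = 0.5299


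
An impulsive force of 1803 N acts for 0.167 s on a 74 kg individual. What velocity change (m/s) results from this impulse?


J = F * dt = 1803 * 0.167 = 301.1010 N*s
delta_v = J / m
delta_v = 301.1010 / 74
delta_v = 4.0689


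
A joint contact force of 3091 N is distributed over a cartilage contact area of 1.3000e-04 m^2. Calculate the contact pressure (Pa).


P = F / A
P = 3091 / 1.3000e-04
P = 2.3777e+07


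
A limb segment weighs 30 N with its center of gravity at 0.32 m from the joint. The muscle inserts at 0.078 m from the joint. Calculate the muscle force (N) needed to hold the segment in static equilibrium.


F_muscle = W * d_load / d_muscle
F_muscle = 30 * 0.32 / 0.078
Numerator = 9.6000
F_muscle = 123.0769


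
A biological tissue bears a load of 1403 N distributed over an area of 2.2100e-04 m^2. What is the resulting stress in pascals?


stress = F / A
stress = 1403 / 2.2100e-04
stress = 6.3484e+06


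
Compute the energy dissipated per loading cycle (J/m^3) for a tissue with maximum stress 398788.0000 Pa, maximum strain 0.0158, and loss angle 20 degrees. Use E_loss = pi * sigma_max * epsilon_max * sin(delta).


E_loss = pi * sigma_max * epsilon_max * sin(delta)
delta = 20 deg = 0.3491 rad
sin(delta) = 0.3420
E_loss = pi * 398788.0000 * 0.0158 * 0.3420
E_loss = 6770.1880


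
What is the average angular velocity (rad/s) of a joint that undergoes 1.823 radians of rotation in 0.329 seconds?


omega = delta_theta / delta_t
omega = 1.823 / 0.329
omega = 5.5410


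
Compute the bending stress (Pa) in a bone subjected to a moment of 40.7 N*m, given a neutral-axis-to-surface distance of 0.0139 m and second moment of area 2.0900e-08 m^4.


sigma = M * c / I
sigma = 40.7 * 0.0139 / 2.0900e-08
M * c = 0.5657
sigma = 2.7068e+07


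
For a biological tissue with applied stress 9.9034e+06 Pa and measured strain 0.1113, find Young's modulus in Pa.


E = stress / strain
E = 9.9034e+06 / 0.1113
E = 8.8979e+07


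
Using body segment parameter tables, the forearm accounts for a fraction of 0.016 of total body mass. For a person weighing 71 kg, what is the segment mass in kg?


m_segment = body_mass * fraction
m_segment = 71 * 0.016
m_segment = 1.1360


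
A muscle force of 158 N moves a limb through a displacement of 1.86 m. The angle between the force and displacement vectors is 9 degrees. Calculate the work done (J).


W = F * d * cos(theta)
theta = 9 deg = 0.1571 rad
cos(theta) = 0.9877
W = 158 * 1.86 * 0.9877
W = 290.2618


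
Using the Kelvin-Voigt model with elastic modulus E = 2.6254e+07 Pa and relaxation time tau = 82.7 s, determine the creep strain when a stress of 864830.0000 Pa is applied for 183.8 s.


epsilon(t) = (sigma/E) * (1 - exp(-t/tau))
sigma/E = 864830.0000 / 2.6254e+07 = 0.0329
exp(-t/tau) = exp(-183.8 / 82.7) = 0.1083
epsilon = 0.0329 * (1 - 0.1083)
epsilon = 0.0294


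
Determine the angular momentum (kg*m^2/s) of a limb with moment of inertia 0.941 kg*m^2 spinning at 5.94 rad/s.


L = I * omega
L = 0.941 * 5.94
L = 5.5895


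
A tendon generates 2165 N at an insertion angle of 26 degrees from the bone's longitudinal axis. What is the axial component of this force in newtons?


F_eff = F_tendon * cos(theta)
theta = 26 deg = 0.4538 rad
cos(theta) = 0.8988
F_eff = 2165 * 0.8988
F_eff = 1945.8891


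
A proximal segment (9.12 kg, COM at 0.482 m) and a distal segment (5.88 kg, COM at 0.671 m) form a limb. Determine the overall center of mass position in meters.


COM = (m1*x1 + m2*x2) / (m1 + m2)
COM = (9.12*0.482 + 5.88*0.671) / (9.12 + 5.88)
Numerator = 8.3413
Denominator = 15.0000
COM = 0.5561


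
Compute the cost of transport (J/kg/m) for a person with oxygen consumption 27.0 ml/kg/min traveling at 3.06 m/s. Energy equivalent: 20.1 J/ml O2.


Power per kg = VO2 * 20.1 / 60
Power per kg = 27.0 * 20.1 / 60 = 9.0450 W/kg
Cost = power_per_kg / speed
Cost = 9.0450 / 3.06
Cost = 2.9559


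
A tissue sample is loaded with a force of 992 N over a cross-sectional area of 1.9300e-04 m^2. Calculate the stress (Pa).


stress = F / A
stress = 992 / 1.9300e-04
stress = 5.1399e+06


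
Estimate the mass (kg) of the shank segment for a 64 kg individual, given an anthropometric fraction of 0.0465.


m_segment = body_mass * fraction
m_segment = 64 * 0.0465
m_segment = 2.9760


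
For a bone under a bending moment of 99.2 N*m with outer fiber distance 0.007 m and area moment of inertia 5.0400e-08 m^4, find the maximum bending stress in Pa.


sigma = M * c / I
sigma = 99.2 * 0.007 / 5.0400e-08
M * c = 0.6944
sigma = 1.3778e+07


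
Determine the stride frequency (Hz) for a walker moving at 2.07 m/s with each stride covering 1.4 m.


f = v / stride_length
f = 2.07 / 1.4
f = 1.4786


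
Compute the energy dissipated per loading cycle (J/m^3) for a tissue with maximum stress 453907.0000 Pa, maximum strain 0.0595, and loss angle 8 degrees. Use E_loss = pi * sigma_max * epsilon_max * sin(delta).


E_loss = pi * sigma_max * epsilon_max * sin(delta)
delta = 8 deg = 0.1396 rad
sin(delta) = 0.1392
E_loss = pi * 453907.0000 * 0.0595 * 0.1392
E_loss = 11808.3447


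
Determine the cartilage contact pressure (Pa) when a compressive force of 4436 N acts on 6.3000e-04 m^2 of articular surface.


P = F / A
P = 4436 / 6.3000e-04
P = 7.0413e+06


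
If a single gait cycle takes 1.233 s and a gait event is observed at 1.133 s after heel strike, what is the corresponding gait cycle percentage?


pct = (event_time / cycle_time) * 100
pct = (1.133 / 1.233) * 100
ratio = 0.9189
pct = 91.8897


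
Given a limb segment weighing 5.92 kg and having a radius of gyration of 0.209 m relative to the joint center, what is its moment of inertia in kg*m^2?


I = m * k^2
I = 5.92 * 0.209^2
k^2 = 0.0437
I = 0.2586


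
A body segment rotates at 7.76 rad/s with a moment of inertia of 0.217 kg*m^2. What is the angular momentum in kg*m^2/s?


L = I * omega
L = 0.217 * 7.76
L = 1.6839


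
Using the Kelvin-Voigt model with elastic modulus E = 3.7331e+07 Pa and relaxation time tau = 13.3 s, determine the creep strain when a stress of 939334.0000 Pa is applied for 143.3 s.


epsilon(t) = (sigma/E) * (1 - exp(-t/tau))
sigma/E = 939334.0000 / 3.7331e+07 = 0.0252
exp(-t/tau) = exp(-143.3 / 13.3) = 2.0928e-05
epsilon = 0.0252 * (1 - 2.0928e-05)
epsilon = 0.0252


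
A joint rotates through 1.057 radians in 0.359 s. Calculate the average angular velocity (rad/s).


omega = delta_theta / delta_t
omega = 1.057 / 0.359
omega = 2.9443


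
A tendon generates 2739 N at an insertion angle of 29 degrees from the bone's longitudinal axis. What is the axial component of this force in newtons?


F_eff = F_tendon * cos(theta)
theta = 29 deg = 0.5061 rad
cos(theta) = 0.8746
F_eff = 2739 * 0.8746
F_eff = 2395.5834


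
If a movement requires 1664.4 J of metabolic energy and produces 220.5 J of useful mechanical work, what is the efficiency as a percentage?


eta = (W_mech / E_meta) * 100
eta = (220.5 / 1664.4) * 100
ratio = 0.1325
eta = 13.2480


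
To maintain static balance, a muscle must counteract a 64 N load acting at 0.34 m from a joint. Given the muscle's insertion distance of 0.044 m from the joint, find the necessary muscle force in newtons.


F_muscle = W * d_load / d_muscle
F_muscle = 64 * 0.34 / 0.044
Numerator = 21.7600
F_muscle = 494.5455


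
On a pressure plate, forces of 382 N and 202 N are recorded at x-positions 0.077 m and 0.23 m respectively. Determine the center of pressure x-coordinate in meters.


COP_x = (F1*x1 + F2*x2) / (F1 + F2)
COP_x = (382*0.077 + 202*0.23) / (382 + 202)
Numerator = 75.8740
Denominator = 584
COP_x = 0.1299


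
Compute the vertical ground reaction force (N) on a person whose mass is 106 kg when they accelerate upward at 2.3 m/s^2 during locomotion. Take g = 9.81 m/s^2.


GRF = m * (g + a)
GRF = 106 * (9.81 + 2.3)
GRF = 106 * 12.1100
GRF = 1283.6600


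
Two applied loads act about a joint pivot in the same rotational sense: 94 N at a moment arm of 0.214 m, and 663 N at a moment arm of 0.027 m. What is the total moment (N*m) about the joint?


M = F1 * d1 + F2 * d2
M = 94 * 0.214 + 663 * 0.027
M = 20.1160 + 17.9010
M = 38.0170


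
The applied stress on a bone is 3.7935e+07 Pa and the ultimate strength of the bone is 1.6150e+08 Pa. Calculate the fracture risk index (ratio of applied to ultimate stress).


FRI = applied / ultimate
FRI = 3.7935e+07 / 1.6150e+08
FRI = 0.2349


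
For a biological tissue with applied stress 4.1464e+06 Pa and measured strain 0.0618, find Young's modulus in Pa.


E = stress / strain
E = 4.1464e+06 / 0.0618
E = 6.7094e+07


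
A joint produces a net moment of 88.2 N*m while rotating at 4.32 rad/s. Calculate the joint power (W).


P = M * omega
P = 88.2 * 4.32
P = 381.0240


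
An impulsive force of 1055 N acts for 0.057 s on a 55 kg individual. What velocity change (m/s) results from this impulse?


J = F * dt = 1055 * 0.057 = 60.1350 N*s
delta_v = J / m
delta_v = 60.1350 / 55
delta_v = 1.0934


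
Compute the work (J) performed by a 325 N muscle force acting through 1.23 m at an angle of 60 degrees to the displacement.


W = F * d * cos(theta)
theta = 60 deg = 1.0472 rad
cos(theta) = 0.5000
W = 325 * 1.23 * 0.5000
W = 199.8750


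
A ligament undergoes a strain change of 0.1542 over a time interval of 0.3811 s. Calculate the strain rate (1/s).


strain_rate = delta_strain / delta_t
strain_rate = 0.1542 / 0.3811
strain_rate = 0.4046


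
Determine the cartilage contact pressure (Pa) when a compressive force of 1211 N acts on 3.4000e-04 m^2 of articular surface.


P = F / A
P = 1211 / 3.4000e-04
P = 3.5618e+06


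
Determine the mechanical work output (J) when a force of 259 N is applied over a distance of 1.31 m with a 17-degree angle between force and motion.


W = F * d * cos(theta)
theta = 17 deg = 0.2967 rad
cos(theta) = 0.9563
W = 259 * 1.31 * 0.9563
W = 324.4646


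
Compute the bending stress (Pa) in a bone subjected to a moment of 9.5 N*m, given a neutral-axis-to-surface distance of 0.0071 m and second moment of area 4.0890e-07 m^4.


sigma = M * c / I
sigma = 9.5 * 0.0071 / 4.0890e-07
M * c = 0.0675
sigma = 164954.7567


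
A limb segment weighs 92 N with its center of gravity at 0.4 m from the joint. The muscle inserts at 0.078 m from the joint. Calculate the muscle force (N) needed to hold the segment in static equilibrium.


F_muscle = W * d_load / d_muscle
F_muscle = 92 * 0.4 / 0.078
Numerator = 36.8000
F_muscle = 471.7949


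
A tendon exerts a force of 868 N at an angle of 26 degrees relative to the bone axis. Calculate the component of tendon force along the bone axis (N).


F_eff = F_tendon * cos(theta)
theta = 26 deg = 0.4538 rad
cos(theta) = 0.8988
F_eff = 868 * 0.8988
F_eff = 780.1532


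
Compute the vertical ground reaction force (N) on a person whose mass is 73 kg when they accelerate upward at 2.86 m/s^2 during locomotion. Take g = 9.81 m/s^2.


GRF = m * (g + a)
GRF = 73 * (9.81 + 2.86)
GRF = 73 * 12.6700
GRF = 924.9100


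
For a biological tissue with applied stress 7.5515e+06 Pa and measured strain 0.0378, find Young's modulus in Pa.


E = stress / strain
E = 7.5515e+06 / 0.0378
E = 1.9978e+08


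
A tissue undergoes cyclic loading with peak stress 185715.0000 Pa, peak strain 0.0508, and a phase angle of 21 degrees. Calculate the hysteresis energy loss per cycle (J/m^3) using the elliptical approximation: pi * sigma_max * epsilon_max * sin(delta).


E_loss = pi * sigma_max * epsilon_max * sin(delta)
delta = 21 deg = 0.3665 rad
sin(delta) = 0.3584
E_loss = pi * 185715.0000 * 0.0508 * 0.3584
E_loss = 10621.5948


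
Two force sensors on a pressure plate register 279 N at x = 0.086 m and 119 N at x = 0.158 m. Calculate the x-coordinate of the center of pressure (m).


COP_x = (F1*x1 + F2*x2) / (F1 + F2)
COP_x = (279*0.086 + 119*0.158) / (279 + 119)
Numerator = 42.7960
Denominator = 398
COP_x = 0.1075


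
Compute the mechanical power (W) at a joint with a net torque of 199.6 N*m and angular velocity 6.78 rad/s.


P = M * omega
P = 199.6 * 6.78
P = 1353.2880


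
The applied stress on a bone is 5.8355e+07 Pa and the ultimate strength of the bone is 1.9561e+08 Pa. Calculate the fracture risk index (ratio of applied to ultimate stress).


FRI = applied / ultimate
FRI = 5.8355e+07 / 1.9561e+08
FRI = 0.2983


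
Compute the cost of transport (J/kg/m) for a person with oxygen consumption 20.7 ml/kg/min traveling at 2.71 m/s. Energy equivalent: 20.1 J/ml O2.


Power per kg = VO2 * 20.1 / 60
Power per kg = 20.7 * 20.1 / 60 = 6.9345 W/kg
Cost = power_per_kg / speed
Cost = 6.9345 / 2.71
Cost = 2.5589


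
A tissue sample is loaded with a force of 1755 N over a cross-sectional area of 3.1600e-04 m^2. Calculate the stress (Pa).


stress = F / A
stress = 1755 / 3.1600e-04
stress = 5.5538e+06


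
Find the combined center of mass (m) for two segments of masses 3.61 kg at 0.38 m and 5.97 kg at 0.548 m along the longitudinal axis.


COM = (m1*x1 + m2*x2) / (m1 + m2)
COM = (3.61*0.38 + 5.97*0.548) / (3.61 + 5.97)
Numerator = 4.6434
Denominator = 9.5800
COM = 0.4847


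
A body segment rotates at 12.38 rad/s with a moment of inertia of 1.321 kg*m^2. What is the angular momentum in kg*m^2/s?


L = I * omega
L = 1.321 * 12.38
L = 16.3540


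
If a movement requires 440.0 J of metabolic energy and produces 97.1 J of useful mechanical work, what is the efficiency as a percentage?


eta = (W_mech / E_meta) * 100
eta = (97.1 / 440.0) * 100
ratio = 0.2207
eta = 22.0682


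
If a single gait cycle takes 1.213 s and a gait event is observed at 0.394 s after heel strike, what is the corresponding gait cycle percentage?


pct = (event_time / cycle_time) * 100
pct = (0.394 / 1.213) * 100
ratio = 0.3248
pct = 32.4815


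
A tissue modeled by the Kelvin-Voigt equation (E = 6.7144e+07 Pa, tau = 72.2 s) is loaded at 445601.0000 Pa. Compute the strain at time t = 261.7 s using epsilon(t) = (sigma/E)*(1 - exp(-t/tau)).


epsilon(t) = (sigma/E) * (1 - exp(-t/tau))
sigma/E = 445601.0000 / 6.7144e+07 = 0.0066
exp(-t/tau) = exp(-261.7 / 72.2) = 0.0267
epsilon = 0.0066 * (1 - 0.0267)
epsilon = 0.0065


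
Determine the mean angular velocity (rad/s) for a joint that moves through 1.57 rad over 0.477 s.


omega = delta_theta / delta_t
omega = 1.57 / 0.477
omega = 3.2914


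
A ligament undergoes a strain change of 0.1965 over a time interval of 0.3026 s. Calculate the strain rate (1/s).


strain_rate = delta_strain / delta_t
strain_rate = 0.1965 / 0.3026
strain_rate = 0.6494


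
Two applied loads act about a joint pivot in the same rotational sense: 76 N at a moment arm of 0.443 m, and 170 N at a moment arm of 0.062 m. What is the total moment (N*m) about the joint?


M = F1 * d1 + F2 * d2
M = 76 * 0.443 + 170 * 0.062
M = 33.6680 + 10.5400
M = 44.2080


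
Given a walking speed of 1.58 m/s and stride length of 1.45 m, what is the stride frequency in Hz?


f = v / stride_length
f = 1.58 / 1.45
f = 1.0897


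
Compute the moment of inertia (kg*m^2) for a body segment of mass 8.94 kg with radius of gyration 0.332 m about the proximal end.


I = m * k^2
I = 8.94 * 0.332^2
k^2 = 0.1102
I = 0.9854


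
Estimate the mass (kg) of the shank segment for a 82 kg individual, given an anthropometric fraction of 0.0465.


m_segment = body_mass * fraction
m_segment = 82 * 0.0465
m_segment = 3.8130


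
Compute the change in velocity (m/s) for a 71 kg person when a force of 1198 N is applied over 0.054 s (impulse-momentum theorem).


J = F * dt = 1198 * 0.054 = 64.6920 N*s
delta_v = J / m
delta_v = 64.6920 / 71
delta_v = 0.9112


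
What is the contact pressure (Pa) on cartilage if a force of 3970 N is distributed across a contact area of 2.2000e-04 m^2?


P = F / A
P = 3970 / 2.2000e-04
P = 1.8045e+07


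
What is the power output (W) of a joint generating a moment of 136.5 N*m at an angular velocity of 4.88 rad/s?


P = M * omega
P = 136.5 * 4.88
P = 666.1200


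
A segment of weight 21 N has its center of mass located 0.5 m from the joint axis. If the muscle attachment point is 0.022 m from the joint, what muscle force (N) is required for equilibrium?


F_muscle = W * d_load / d_muscle
F_muscle = 21 * 0.5 / 0.022
Numerator = 10.5000
F_muscle = 477.2727


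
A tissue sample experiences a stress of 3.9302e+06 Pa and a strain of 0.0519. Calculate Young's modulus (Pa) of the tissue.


E = stress / strain
E = 3.9302e+06 / 0.0519
E = 7.5726e+07


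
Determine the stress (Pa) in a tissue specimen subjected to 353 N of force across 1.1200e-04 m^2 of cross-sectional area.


stress = F / A
stress = 353 / 1.1200e-04
stress = 3.1518e+06


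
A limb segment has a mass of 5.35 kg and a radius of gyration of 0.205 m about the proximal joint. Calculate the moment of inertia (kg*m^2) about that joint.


I = m * k^2
I = 5.35 * 0.205^2
k^2 = 0.0420
I = 0.2248


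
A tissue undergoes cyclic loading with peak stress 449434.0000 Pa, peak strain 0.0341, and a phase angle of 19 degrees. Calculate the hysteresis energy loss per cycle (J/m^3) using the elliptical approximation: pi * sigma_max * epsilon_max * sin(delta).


E_loss = pi * sigma_max * epsilon_max * sin(delta)
delta = 19 deg = 0.3316 rad
sin(delta) = 0.3256
E_loss = pi * 449434.0000 * 0.0341 * 0.3256
E_loss = 15675.1640


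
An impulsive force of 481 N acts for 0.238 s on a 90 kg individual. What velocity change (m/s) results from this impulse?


J = F * dt = 481 * 0.238 = 114.4780 N*s
delta_v = J / m
delta_v = 114.4780 / 90
delta_v = 1.2720


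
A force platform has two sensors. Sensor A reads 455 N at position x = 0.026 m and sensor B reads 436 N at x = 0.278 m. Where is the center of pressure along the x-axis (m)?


COP_x = (F1*x1 + F2*x2) / (F1 + F2)
COP_x = (455*0.026 + 436*0.278) / (455 + 436)
Numerator = 133.0380
Denominator = 891
COP_x = 0.1493


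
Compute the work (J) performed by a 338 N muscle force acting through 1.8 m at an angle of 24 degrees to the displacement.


W = F * d * cos(theta)
theta = 24 deg = 0.4189 rad
cos(theta) = 0.9135
W = 338 * 1.8 * 0.9135
W = 555.8011


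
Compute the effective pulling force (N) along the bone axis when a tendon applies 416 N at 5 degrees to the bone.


F_eff = F_tendon * cos(theta)
theta = 5 deg = 0.0873 rad
cos(theta) = 0.9962
F_eff = 416 * 0.9962
F_eff = 414.4170


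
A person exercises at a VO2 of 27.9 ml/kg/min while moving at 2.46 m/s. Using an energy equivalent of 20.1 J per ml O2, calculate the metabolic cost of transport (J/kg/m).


Power per kg = VO2 * 20.1 / 60
Power per kg = 27.9 * 20.1 / 60 = 9.3465 W/kg
Cost = power_per_kg / speed
Cost = 9.3465 / 2.46
Cost = 3.7994


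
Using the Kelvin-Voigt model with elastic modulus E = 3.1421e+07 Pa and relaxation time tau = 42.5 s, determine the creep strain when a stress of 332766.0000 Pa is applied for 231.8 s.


epsilon(t) = (sigma/E) * (1 - exp(-t/tau))
sigma/E = 332766.0000 / 3.1421e+07 = 0.0106
exp(-t/tau) = exp(-231.8 / 42.5) = 0.0043
epsilon = 0.0106 * (1 - 0.0043)
epsilon = 0.0105


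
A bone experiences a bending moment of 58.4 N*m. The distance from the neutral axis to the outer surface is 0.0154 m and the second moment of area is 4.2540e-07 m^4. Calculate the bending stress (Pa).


sigma = M * c / I
sigma = 58.4 * 0.0154 / 4.2540e-07
M * c = 0.8994
sigma = 2.1142e+06


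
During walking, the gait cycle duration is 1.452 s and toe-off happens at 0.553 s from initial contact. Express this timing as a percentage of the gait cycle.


pct = (event_time / cycle_time) * 100
pct = (0.553 / 1.452) * 100
ratio = 0.3809
pct = 38.0854
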